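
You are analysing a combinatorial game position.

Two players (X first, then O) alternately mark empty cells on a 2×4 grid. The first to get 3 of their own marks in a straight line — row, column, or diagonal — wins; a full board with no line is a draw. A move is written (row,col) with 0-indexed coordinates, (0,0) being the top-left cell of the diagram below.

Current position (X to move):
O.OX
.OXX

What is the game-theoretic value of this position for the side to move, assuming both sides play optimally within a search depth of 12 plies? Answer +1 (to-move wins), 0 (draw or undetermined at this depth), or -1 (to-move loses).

ply 1, X at O.OX/.OXX | (0,1)=+0→OXOX/.OXX*; (1,0)=-1→O.OX/XOXX
ply 2, O at OXOX/.OXX | (1,0)=+0→OXOX/OOXX*
ply 3: OXOX/OOXX is terminal +0 (X); from O.OX/.OXX depth 12

value(O.OX/.OXX, X) = 0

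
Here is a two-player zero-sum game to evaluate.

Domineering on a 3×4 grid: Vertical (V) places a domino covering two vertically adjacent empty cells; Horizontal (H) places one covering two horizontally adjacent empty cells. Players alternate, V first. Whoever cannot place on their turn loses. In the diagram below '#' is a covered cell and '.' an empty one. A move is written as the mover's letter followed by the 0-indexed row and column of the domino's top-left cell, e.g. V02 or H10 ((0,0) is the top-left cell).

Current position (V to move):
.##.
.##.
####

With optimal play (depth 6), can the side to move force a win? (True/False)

p1 V@[.##./.##./####]: V00[###./###./####]+1* V03[.###/.###/####]+1
p2 H@[###./###./####] terminal -1; root [.##./.##./####] d6

V winning at [.##./.##./####]: True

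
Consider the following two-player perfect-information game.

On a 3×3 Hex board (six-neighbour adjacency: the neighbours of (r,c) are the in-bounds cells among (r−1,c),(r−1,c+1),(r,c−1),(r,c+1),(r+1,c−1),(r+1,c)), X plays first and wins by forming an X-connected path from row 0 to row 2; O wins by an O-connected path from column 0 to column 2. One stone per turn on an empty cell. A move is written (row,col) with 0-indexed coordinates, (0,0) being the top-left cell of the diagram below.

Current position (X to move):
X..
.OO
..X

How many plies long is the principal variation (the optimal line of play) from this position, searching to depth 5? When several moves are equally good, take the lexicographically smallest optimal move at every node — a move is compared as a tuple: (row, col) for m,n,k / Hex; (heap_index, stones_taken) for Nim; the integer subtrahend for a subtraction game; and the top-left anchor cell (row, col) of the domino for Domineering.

PV length from [X../.OO/..X]: 4 plies

ply 1, X at X../.OO/..X | (0,1)=-1→XX./.OO/..X*; (0,2)=-1→X.X/.OO/..X; (1,0)=-1→X../XOO/..X; (2,0)=-1→X../.OO/X.X; (2,1)=-1→X../.OO/.XX
ply 2, O at XX./.OO/..X | (0,2)=+1→XXO/.OO/..X*; (1,0)=+1→XX./OOO/..X; (2,0)=+1→XX./.OO/O.X; (2,1)=+1→XX./.OO/.OX
ply 3, X at XXO/.OO/..X | (1,0)=-1→XXO/XOO/..X*; (2,0)=-1→XXO/.OO/X.X; (2,1)=-1→XXO/.OO/.XX
ply 4, O at XXO/XOO/..X | (2,0)=+1→XXO/XOO/O.X*; (2,1)=-1→XXO/XOO/.OX
ply 5: XXO/XOO/O.X is terminal -1 (X); from X../.OO/..X depth 5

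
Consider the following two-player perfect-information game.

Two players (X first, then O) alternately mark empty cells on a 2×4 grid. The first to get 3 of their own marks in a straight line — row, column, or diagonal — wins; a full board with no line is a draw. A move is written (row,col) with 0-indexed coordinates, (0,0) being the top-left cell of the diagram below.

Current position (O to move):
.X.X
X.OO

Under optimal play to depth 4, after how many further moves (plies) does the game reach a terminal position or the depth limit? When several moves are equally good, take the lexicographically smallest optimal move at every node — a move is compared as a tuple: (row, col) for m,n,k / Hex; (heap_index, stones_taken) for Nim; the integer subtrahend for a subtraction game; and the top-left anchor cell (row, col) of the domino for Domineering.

PV length from [.X.X/X.OO]: 1 ply

[.X.X/X.OO] O move#1: (0,0):-1/OX.X/X.OO, (0,2):+0/.XOX/X.OO, (1,1):+1/.X.X/XOOO*
[.X.X/XOOO] end (terminal -1, X#2); searched .X.X/X.OO to 4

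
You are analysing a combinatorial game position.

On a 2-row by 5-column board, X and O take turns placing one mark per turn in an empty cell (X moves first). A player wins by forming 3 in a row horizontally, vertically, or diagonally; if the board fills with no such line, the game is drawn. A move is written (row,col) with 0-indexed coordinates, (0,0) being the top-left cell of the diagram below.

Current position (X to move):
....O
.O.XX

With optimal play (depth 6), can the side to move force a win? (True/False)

X winning at [....O/.O.XX]: True

p1 X@[....O/.O.XX]: (0,0)[X...O/.O.XX]+0 (0,1)[.X..O/.O.XX]+0 (0,2)[..X.O/.O.XX]+0 (0,3)[...XO/.O.XX]+0 (1,0)[....O/XO.XX]+0 (1,2)[....O/.OXXX]+1*
p2 O@[....O/.OXXX] terminal -1; root [....O/.O.XX] d6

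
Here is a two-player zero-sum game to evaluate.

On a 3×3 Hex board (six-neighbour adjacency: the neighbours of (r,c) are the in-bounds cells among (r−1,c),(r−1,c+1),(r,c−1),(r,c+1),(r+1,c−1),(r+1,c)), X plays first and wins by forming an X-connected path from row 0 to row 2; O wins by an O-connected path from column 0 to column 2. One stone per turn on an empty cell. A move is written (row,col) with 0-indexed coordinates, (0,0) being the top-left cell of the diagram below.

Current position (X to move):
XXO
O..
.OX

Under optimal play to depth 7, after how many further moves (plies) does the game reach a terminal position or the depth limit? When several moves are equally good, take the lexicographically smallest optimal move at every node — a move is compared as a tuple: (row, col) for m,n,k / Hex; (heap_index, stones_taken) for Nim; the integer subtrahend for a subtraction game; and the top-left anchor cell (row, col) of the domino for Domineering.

ply 1, X at XXO/O../.OX | (1,1)=+1→XXO/OX./.OX*; (1,2)=-1→XXO/O.X/.OX; (2,0)=-1→XXO/O../XOX
ply 2, O at XXO/OX./.OX | (1,2)=-1→XXO/OXO/.OX*; (2,0)=-1→XXO/OX./OOX
ply 3, X at XXO/OXO/.OX | (2,0)=+1→XXO/OXO/XOX*
ply 4: XXO/OXO/XOX is terminal -1 (O); from XXO/O../.OX depth 7

PV length from [XXO/O../.OX]: 3 plies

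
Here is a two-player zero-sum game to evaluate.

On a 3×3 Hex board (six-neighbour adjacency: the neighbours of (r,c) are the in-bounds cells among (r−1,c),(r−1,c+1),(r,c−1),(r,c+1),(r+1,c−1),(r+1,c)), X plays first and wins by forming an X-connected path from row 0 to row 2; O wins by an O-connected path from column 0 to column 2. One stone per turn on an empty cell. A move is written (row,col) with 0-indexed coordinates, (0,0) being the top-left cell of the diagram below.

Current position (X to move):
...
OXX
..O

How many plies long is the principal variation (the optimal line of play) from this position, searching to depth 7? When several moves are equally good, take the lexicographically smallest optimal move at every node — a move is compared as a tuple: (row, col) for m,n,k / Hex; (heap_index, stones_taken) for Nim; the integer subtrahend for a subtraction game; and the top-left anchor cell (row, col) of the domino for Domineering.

PV length from [.../OXX/..O]: 5 plies

ply 1, X at .../OXX/..O | (0,0)=+1→X../OXX/..O*; (0,1)=+1→.X./OXX/..O; (0,2)=+1→..X/OXX/..O; (2,0)=+1→.../OXX/X.O; (2,1)=+1→.../OXX/.XO
ply 2, O at X../OXX/..O | (0,1)=-1→XO./OXX/..O*; (0,2)=-1→X.O/OXX/..O; (2,0)=-1→X../OXX/O.O; (2,1)=-1→X../OXX/.OO
ply 3, X at XO./OXX/..O | (0,2)=+1→XOX/OXX/..O*; (2,0)=-1→XO./OXX/X.O; (2,1)=-1→XO./OXX/.XO
ply 4, O at XOX/OXX/..O | (2,0)=-1→XOX/OXX/O.O*; (2,1)=-1→XOX/OXX/.OO
ply 5, X at XOX/OXX/O.O | (2,1)=+1→XOX/OXX/OXO*
ply 6: XOX/OXX/OXO is terminal -1 (O); from .../OXX/..O depth 7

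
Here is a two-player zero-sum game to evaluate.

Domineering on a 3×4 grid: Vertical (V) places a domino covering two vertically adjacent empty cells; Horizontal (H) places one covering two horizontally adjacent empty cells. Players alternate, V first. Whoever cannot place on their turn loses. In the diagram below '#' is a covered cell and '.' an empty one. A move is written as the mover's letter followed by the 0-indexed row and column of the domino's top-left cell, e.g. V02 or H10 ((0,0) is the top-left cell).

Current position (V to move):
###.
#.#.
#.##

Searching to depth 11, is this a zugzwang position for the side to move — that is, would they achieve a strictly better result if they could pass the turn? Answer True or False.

p1 V@[###./#.#./#.##]: V03[####/#.##/#.##]+1* V11[###./###./####]+1
p2 H@[####/#.##/#.##] terminal -1; root [###./#.#./#.##] d11
pass branch (H moves first from the same position):
  | p1 H@[###./#.#./#.##] terminal -1; root [###./#.#./#.##] d11
V moving scores +1; V passing scores +1

zugzwang(###./#.#./#.##, V) = False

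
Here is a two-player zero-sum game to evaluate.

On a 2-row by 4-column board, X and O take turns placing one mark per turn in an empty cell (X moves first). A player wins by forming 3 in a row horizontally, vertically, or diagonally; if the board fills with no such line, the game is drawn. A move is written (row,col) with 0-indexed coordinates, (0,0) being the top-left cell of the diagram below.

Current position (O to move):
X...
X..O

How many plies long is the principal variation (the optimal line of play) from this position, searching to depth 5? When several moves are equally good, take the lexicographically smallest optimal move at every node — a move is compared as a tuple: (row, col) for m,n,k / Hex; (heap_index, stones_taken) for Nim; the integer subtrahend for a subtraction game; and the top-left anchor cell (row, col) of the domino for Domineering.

PV length from [X.../X..O]: 5 plies

[X.../X..O] O move#1: (0,1):+0/XO../X..O*, (0,2):+0/X.O./X..O, (0,3):+0/X..O/X..O, (1,1):+0/X.../XO.O, (1,2):+0/X.../X.OO
[XO../X..O] X move#2: (0,2):+0/XOX./X..O*, (0,3):+0/XO.X/X..O, (1,1):+0/XO../XX.O, (1,2):+0/XO../X.XO
[XOX./X..O] O move#3: (0,3):+0/XOXO/X..O*, (1,1):+0/XOX./XO.O, (1,2):+0/XOX./X.OO
[XOXO/X..O] X move#4: (1,1):+0/XOXO/XX.O*, (1,2):+0/XOXO/X.XO
[XOXO/XX.O] O move#5: (1,2):+0/XOXO/XXOO*
[XOXO/XXOO] end (terminal +0, X#6); searched X.../X..O to 5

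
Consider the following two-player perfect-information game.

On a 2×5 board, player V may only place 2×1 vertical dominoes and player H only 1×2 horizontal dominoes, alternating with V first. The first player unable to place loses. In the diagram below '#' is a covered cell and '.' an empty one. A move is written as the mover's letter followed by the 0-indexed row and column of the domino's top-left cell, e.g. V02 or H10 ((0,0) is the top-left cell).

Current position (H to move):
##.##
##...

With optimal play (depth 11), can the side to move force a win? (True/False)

H winning at [##.##/##...]: True

ply 1, H at ##.##/##... | H12=+1→##.##/####.*; H13=-1→##.##/##.##
ply 2: ##.##/####. is terminal -1 (V); from ##.##/##... depth 11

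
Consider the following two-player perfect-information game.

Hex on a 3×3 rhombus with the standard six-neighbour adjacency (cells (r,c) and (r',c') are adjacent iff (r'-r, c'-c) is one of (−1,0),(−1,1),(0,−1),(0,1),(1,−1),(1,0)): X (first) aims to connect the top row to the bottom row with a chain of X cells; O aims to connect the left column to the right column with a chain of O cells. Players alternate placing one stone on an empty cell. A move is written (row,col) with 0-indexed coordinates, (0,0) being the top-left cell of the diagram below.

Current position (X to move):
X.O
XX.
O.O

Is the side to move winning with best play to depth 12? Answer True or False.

[X.O/XX./O.O] X move#1: (0,1):-1/XXO/XX./O.O, (1,2):-1/X.O/XXX/O.O, (2,1):+1/X.O/XX./OXO*
[X.O/XX./OXO] end (terminal -1, O#2); searched X.O/XX./O.O to 12

X winning at [X.O/XX./O.O]: True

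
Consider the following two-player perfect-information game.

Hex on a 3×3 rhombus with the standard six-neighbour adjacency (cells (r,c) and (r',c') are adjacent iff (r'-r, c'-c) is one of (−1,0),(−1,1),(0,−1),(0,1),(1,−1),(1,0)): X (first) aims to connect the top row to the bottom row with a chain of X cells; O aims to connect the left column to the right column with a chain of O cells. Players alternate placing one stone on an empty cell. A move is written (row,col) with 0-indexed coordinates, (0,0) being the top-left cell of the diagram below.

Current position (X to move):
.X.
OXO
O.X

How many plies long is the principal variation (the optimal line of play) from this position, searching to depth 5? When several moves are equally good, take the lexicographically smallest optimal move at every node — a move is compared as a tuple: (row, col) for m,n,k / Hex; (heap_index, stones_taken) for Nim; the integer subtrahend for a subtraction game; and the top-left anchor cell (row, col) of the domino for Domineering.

PV length from [.X./OXO/O.X]: 1 ply

p1 X@[.X./OXO/O.X]: (0,0)[XX./OXO/O.X]-1 (0,2)[.XX/OXO/O.X]-1 (2,1)[.X./OXO/OXX]+1*
p2 O@[.X./OXO/OXX] terminal -1; root [.X./OXO/O.X] d5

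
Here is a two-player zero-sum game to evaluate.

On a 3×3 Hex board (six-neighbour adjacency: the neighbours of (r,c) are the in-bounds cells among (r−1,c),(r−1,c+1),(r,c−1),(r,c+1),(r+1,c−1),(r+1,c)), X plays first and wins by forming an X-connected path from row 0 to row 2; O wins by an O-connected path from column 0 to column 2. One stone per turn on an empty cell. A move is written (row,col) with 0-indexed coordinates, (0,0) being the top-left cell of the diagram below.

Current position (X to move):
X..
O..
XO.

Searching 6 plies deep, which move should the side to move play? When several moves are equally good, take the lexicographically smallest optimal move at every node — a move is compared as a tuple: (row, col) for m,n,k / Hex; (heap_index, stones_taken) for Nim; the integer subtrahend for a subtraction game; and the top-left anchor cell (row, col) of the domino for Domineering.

X's best at [X../O../XO.]: (1,1)

ply 1, X at X../O../XO. | (0,1)=-1→XX./O../XO.; (0,2)=-1→X.X/O../XO.; (1,1)=+1→X../OX./XO.*; (1,2)=-1→X../O.X/XO.; (2,2)=-1→X../O../XOX
ply 2, O at X../OX./XO. | (0,1)=-1→XO./OX./XO.*; (0,2)=-1→X.O/OX./XO.; (1,2)=-1→X../OXO/XO.; (2,2)=-1→X../OX./XOO
ply 3, X at XO./OX./XO. | (0,2)=+1→XOX/OX./XO.*; (1,2)=-1→XO./OXX/XO.; (2,2)=-1→XO./OX./XOX
ply 4: XOX/OX./XO. is terminal -1 (O); from X../O../XO. depth 6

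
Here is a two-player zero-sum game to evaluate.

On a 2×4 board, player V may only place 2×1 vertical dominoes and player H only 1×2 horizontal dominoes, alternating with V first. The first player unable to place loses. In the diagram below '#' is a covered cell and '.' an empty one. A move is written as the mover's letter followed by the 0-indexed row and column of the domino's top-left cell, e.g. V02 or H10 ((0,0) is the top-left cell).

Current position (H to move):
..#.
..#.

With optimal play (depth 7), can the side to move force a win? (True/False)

H winning at [..#./..#.]: True

[..#./..#.] H move#1: H00:+1/###./..#.*, H10:+1/..#./###.
[###./..#.] V move#2: V03:-1/####/..##*
[####/..##] H move#3: H10:+1/####/####*
[####/####] end (terminal -1, V#4); searched ..#./..#. to 7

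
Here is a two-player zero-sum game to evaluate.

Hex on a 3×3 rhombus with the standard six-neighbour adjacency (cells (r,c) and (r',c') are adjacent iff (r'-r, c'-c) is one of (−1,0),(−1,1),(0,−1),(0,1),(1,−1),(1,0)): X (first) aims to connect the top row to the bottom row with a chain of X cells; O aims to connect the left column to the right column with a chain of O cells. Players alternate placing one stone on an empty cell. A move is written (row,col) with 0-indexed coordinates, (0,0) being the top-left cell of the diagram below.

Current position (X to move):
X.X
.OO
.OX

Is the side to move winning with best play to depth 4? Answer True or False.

p1 X@[X.X/.OO/.OX]: (0,1)[XXX/.OO/.OX]-1* (1,0)[X.X/XOO/.OX]-1 (2,0)[X.X/.OO/XOX]-1
p2 O@[XXX/.OO/.OX]: (1,0)[XXX/OOO/.OX]+1* (2,0)[XXX/.OO/OOX]+1
p3 X@[XXX/OOO/.OX] terminal -1; root [X.X/.OO/.OX] d4

X winning at [X.X/.OO/.OX]: False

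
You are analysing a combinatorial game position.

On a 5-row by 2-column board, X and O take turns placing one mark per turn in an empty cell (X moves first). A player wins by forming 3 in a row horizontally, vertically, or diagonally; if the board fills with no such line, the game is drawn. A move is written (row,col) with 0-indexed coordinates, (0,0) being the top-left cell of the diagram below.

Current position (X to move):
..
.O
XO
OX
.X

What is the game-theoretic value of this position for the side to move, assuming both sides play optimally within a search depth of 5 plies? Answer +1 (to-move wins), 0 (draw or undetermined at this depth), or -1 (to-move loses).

ply 1, X at ../.O/XO/OX/.X | (0,0)=-1→X./.O/XO/OX/.X; (0,1)=+0→.X/.O/XO/OX/.X*; (1,0)=-1→../XO/XO/OX/.X; (4,0)=-1→../.O/XO/OX/XX
ply 2, O at .X/.O/XO/OX/.X | (0,0)=+0→OX/.O/XO/OX/.X*; (1,0)=+0→.X/OO/XO/OX/.X; (4,0)=+0→.X/.O/XO/OX/OX
ply 3, X at OX/.O/XO/OX/.X | (1,0)=+0→OX/XO/XO/OX/.X*; (4,0)=+0→OX/.O/XO/OX/XX
ply 4, O at OX/XO/XO/OX/.X | (4,0)=+0→OX/XO/XO/OX/OX*
ply 5: OX/XO/XO/OX/OX is terminal +0 (X); from ../.O/XO/OX/.X depth 5

value(../.O/XO/OX/.X, X) = 0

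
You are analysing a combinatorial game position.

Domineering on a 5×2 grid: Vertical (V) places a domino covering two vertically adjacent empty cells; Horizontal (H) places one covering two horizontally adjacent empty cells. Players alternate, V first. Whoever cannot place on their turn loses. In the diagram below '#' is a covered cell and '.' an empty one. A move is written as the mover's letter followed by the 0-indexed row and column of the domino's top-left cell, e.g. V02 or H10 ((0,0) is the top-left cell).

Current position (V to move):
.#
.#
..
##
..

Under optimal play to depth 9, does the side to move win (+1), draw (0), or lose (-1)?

value(.#/.#/../##/.., V) = -1

ply 1, V at .#/.#/../##/.. | V00=-1→##/##/../##/..*; V10=-1→.#/##/#./##/..
ply 2, H at ##/##/../##/.. | H20=+1→##/##/##/##/..*; H40=+1→##/##/../##/##
ply 3: ##/##/##/##/.. is terminal -1 (V); from .#/.#/../##/.. depth 9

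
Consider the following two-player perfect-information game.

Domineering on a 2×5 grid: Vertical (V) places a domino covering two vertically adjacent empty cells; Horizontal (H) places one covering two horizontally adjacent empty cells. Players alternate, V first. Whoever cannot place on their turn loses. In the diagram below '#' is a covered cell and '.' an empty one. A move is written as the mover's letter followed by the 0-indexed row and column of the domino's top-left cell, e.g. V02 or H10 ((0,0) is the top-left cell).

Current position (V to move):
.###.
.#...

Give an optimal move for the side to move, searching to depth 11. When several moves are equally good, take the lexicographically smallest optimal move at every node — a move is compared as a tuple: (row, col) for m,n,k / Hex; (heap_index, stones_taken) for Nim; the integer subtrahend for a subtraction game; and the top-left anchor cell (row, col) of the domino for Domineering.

ply 1, V at .###./.#... | V00=-1→####./##...; V04=+1→.####/.#..#*
ply 2, H at .####/.#..# | H12=-1→.####/.####*
ply 3, V at .####/.#### | V00=+1→#####/#####*
ply 4: #####/##### is terminal -1 (H); from .###./.#... depth 11

V's best at [.###./.#...]: V04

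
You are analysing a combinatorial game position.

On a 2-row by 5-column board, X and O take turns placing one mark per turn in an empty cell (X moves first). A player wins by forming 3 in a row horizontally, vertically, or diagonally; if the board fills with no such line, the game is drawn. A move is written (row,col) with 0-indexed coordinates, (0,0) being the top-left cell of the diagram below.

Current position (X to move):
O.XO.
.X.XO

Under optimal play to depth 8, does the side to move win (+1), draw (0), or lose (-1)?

value(O.XO./.X.XO, X) = +1

[O.XO./.X.XO] X move#1: (0,1):+0/OXXO./.X.XO, (0,4):+0/O.XOX/.X.XO, (1,0):+0/O.XO./XX.XO, (1,2):+1/O.XO./.XXXO*
[O.XO./.XXXO] end (terminal -1, O#2); searched O.XO./.X.XO to 8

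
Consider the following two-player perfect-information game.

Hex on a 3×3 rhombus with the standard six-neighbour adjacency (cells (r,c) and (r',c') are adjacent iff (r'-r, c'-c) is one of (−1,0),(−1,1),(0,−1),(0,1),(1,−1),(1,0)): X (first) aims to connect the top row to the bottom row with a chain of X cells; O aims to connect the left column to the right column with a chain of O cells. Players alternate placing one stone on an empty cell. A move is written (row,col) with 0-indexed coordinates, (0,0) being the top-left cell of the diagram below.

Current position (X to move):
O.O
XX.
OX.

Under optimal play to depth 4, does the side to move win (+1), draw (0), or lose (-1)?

value(O.O/XX./OX., X) = +1

p1 X@[O.O/XX./OX.]: (0,1)[OXO/XX./OX.]+1* (1,2)[O.O/XXX/OX.]-1 (2,2)[O.O/XX./OXX]-1
p2 O@[OXO/XX./OX.] terminal -1; root [O.O/XX./OX.] d4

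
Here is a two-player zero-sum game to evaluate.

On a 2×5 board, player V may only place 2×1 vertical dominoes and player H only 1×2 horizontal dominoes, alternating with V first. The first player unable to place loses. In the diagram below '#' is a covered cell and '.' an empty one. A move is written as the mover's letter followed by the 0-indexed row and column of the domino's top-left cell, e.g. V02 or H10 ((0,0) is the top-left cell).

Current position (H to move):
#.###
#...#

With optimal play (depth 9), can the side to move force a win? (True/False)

[#.###/#...#] H move#1: H11:+1/#.###/###.#*, H12:-1/#.###/#.###
[#.###/###.#] end (terminal -1, V#2); searched #.###/#...# to 9

H winning at [#.###/#...#]: True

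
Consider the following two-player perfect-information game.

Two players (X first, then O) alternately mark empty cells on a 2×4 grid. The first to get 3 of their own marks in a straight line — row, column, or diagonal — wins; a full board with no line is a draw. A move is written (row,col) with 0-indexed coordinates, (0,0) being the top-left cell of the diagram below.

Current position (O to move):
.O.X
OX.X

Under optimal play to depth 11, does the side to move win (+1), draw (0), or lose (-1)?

[.O.X/OX.X] O move#1: (0,0):-1/OO.X/OX.X, (0,2):-1/.OOX/OX.X, (1,2):+0/.O.X/OXOX*
[.O.X/OXOX] X move#2: (0,0):+0/XO.X/OXOX*, (0,2):+0/.OXX/OXOX
[XO.X/OXOX] O move#3: (0,2):+0/XOOX/OXOX*
[XOOX/OXOX] end (terminal +0, X#4); searched .O.X/OX.X to 11

value(.O.X/OX.X, O) = 0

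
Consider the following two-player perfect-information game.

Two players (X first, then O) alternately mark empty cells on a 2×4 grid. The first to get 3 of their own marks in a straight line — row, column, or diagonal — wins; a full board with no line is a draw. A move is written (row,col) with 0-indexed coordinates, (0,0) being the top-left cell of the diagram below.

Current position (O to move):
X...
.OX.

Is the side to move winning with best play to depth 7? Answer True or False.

O winning at [X.../.OX.]: False

[X.../.OX.] O move#1: (0,1):+0/XO../.OX.*, (0,2):+0/X.O./.OX., (0,3):+0/X..O/.OX., (1,0):+0/X.../OOX., (1,3):+0/X.../.OXO
[XO../.OX.] X move#2: (0,2):+0/XOX./.OX.*, (0,3):+0/XO.X/.OX., (1,0):+0/XO../XOX., (1,3):+0/XO../.OXX
[XOX./.OX.] O move#3: (0,3):+0/XOXO/.OX.*, (1,0):+0/XOX./OOX., (1,3):+0/XOX./.OXO
[XOXO/.OX.] X move#4: (1,0):+0/XOXO/XOX.*, (1,3):+0/XOXO/.OXX
[XOXO/XOX.] O move#5: (1,3):+0/XOXO/XOXO*
[XOXO/XOXO] end (terminal +0, X#6); searched X.../.OX. to 7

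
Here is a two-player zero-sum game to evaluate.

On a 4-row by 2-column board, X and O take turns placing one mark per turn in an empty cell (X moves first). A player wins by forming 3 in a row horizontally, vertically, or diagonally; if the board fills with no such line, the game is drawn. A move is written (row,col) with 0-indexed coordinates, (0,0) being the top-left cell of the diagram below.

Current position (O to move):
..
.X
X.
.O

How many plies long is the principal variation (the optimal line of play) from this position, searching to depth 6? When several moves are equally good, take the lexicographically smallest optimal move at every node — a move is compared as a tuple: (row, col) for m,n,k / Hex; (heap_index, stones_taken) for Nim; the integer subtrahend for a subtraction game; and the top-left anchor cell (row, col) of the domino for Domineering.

PV length from [../.X/X./.O]: 5 plies

[../.X/X./.O] O move#1: (0,0):+0/O./.X/X./.O*, (0,1):-1/.O/.X/X./.O, (1,0):+0/../OX/X./.O, (2,1):-1/../.X/XO/.O, (3,0):+0/../.X/X./OO
[O./.X/X./.O] X move#2: (0,1):+0/OX/.X/X./.O*, (1,0):+0/O./XX/X./.O, (2,1):+0/O./.X/XX/.O, (3,0):+0/O./.X/X./XO
[OX/.X/X./.O] O move#3: (1,0):-1/OX/OX/X./.O, (2,1):+0/OX/.X/XO/.O*, (3,0):-1/OX/.X/X./OO
[OX/.X/XO/.O] X move#4: (1,0):+0/OX/XX/XO/.O*, (3,0):+0/OX/.X/XO/XO
[OX/XX/XO/.O] O move#5: (3,0):+0/OX/XX/XO/OO*
[OX/XX/XO/OO] end (terminal +0, X#6); searched ../.X/X./.O to 6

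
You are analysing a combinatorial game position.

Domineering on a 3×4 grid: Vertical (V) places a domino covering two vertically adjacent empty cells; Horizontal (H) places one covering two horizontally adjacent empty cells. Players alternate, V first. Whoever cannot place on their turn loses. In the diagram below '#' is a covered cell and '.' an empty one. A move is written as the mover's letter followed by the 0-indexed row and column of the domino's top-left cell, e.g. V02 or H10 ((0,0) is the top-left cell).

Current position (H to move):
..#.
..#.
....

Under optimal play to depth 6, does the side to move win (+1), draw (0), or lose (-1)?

ply 1, H at ..#./..#./.... | H00=-1→###./..#./....; H10=+1→..#./###./....*; H20=-1→..#./..#./##..; H21=-1→..#./..#./.##.; H22=-1→..#./..#./..##
ply 2, V at ..#./###./.... | V03=-1→..##/####/....*; V13=-1→..#./####/...#
ply 3, H at ..##/####/.... | H00=+1→####/####/....*; H20=+1→..##/####/##..; H21=+1→..##/####/.##.; H22=+1→..##/####/..##
ply 4: ####/####/.... is terminal -1 (V); from ..#./..#./.... depth 6

value(..#./..#./...., H) = +1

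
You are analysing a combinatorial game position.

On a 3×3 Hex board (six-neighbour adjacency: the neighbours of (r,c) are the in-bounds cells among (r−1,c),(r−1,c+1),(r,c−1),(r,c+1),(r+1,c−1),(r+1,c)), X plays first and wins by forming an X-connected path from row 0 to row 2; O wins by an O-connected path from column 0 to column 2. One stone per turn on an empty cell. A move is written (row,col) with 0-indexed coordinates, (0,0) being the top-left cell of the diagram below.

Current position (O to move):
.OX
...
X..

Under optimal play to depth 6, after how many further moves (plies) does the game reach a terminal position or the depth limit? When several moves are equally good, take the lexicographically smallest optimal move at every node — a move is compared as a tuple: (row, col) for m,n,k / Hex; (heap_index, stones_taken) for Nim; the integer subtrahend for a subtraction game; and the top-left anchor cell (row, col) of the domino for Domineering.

p1 O@[.OX/.../X..]: (0,0)[OOX/.../X..]-1* (1,0)[.OX/O../X..]-1 (1,1)[.OX/.O./X..]-1 (1,2)[.OX/..O/X..]-1 (2,1)[.OX/.../XO.]-1 (2,2)[.OX/.../X.O]-1
p2 X@[OOX/.../X..]: (1,0)[OOX/X../X..]+1* (1,1)[OOX/.X./X..]+1 (1,2)[OOX/..X/X..]+1 (2,1)[OOX/.../XX.]+1 (2,2)[OOX/.../X.X]+1
p3 O@[OOX/X../X..]: (1,1)[OOX/XO./X..]-1* (1,2)[OOX/X.O/X..]-1 (2,1)[OOX/X../XO.]-1 (2,2)[OOX/X../X.O]-1
p4 X@[OOX/XO./X..]: (1,2)[OOX/XOX/X..]+1* (2,1)[OOX/XO./XX.]-1 (2,2)[OOX/XO./X.X]-1
p5 O@[OOX/XOX/X..]: (2,1)[OOX/XOX/XO.]-1* (2,2)[OOX/XOX/X.O]-1
p6 X@[OOX/XOX/XO.]: (2,2)[OOX/XOX/XOX]+1*
p7 O@[OOX/XOX/XOX] terminal -1; root [.OX/.../X..] d6

PV length from [.OX/.../X..]: 6 plies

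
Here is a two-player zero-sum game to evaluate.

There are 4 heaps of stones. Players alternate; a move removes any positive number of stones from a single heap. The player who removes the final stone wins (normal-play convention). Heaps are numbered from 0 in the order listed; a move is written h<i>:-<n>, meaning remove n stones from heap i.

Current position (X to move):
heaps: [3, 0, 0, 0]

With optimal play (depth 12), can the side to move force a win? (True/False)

p1 X@[(3,0,0,0)]: h0:-1[(2,0,0,0)]-1 h0:-2[(1,0,0,0)]-1 h0:-3[(0,0,0,0)]+1*
p2 O@[(0,0,0,0)] terminal -1; root [(3,0,0,0)] d12

X winning at [(3,0,0,0)]: True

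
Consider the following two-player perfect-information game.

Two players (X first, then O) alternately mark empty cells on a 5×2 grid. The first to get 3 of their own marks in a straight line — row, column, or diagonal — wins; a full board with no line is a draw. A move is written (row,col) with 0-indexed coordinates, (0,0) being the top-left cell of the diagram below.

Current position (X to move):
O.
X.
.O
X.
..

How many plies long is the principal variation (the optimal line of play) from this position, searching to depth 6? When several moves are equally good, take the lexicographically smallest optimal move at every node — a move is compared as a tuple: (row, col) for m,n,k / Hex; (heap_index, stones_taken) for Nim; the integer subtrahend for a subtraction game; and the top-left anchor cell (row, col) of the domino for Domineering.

p1 X@[O./X./.O/X./..]: (0,1)[OX/X./.O/X./..]+0 (1,1)[O./XX/.O/X./..]+0 (2,0)[O./X./XO/X./..]+1* (3,1)[O./X./.O/XX/..]+0 (4,0)[O./X./.O/X./X.]+0 (4,1)[O./X./.O/X./.X]+0
p2 O@[O./X./XO/X./..] terminal -1; root [O./X./.O/X./..] d6

PV length from [O./X./.O/X./..]: 1 ply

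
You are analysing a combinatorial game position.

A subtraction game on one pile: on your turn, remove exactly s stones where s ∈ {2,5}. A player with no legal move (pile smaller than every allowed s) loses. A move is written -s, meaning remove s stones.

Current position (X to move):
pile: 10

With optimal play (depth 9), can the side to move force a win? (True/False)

X winning at [10]: True

ply 1, X at 10 | -2=+1→8*; -5=-1→5
ply 2, O at 8 | -2=-1→6*; -5=-1→3
ply 3, X at 6 | -2=+1→4*; -5=+1→1
ply 4, O at 4 | -2=-1→2*
ply 5, X at 2 | -2=+1→0*
ply 6: 0 is terminal -1 (O); from 10 depth 9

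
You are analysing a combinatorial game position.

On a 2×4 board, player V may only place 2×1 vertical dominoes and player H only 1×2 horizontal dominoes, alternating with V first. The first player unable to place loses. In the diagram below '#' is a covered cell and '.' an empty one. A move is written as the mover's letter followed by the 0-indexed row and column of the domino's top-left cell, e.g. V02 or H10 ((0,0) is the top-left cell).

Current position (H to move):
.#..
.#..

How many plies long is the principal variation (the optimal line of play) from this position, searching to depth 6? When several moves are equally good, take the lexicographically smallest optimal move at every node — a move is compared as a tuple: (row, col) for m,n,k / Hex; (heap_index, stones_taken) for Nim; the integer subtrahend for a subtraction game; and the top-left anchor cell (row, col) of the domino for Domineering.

PV length from [.#../.#..]: 3 plies

ply 1, H at .#../.#.. | H02=+1→.###/.#..*; H12=+1→.#../.###
ply 2, V at .###/.#.. | V00=-1→####/##..*
ply 3, H at ####/##.. | H12=+1→####/####*
ply 4: ####/#### is terminal -1 (V); from .#../.#.. depth 6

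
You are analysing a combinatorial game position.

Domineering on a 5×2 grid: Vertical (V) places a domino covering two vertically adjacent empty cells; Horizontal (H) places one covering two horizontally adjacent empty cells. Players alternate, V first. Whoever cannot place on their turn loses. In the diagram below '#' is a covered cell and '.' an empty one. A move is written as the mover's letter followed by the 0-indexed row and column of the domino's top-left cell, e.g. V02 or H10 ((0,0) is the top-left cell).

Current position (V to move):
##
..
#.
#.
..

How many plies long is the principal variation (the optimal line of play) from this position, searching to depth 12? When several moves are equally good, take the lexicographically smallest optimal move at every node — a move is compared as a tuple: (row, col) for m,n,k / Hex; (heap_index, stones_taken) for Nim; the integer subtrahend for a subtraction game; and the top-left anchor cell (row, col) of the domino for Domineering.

PV length from [##/../#./#./..]: 2 plies

[##/../#./#./..] V move#1: V11:-1/##/.#/##/#./..*, V21:-1/##/../##/##/.., V31:-1/##/../#./##/.#
[##/.#/##/#./..] H move#2: H40:+1/##/.#/##/#./##*
[##/.#/##/#./##] end (terminal -1, V#3); searched ##/../#./#./.. to 12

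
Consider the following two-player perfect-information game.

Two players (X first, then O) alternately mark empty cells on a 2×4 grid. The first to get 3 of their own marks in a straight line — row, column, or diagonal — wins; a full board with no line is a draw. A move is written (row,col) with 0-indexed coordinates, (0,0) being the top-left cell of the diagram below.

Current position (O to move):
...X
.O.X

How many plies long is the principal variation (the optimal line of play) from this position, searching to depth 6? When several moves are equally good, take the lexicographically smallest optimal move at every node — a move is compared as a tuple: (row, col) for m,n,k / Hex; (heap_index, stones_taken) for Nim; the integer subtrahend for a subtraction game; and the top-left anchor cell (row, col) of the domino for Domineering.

ply 1, O at ...X/.O.X | (0,0)=+0→O..X/.O.X*; (0,1)=+0→.O.X/.O.X; (0,2)=+0→..OX/.O.X; (1,0)=+0→...X/OO.X; (1,2)=+0→...X/.OOX
ply 2, X at O..X/.O.X | (0,1)=+0→OX.X/.O.X*; (0,2)=+0→O.XX/.O.X; (1,0)=+0→O..X/XO.X; (1,2)=+0→O..X/.OXX
ply 3, O at OX.X/.O.X | (0,2)=+0→OXOX/.O.X*; (1,0)=-1→OX.X/OO.X; (1,2)=-1→OX.X/.OOX
ply 4, X at OXOX/.O.X | (1,0)=+0→OXOX/XO.X*; (1,2)=+0→OXOX/.OXX
ply 5, O at OXOX/XO.X | (1,2)=+0→OXOX/XOOX*
ply 6: OXOX/XOOX is terminal +0 (X); from ...X/.O.X depth 6

PV length from [...X/.O.X]: 5 plies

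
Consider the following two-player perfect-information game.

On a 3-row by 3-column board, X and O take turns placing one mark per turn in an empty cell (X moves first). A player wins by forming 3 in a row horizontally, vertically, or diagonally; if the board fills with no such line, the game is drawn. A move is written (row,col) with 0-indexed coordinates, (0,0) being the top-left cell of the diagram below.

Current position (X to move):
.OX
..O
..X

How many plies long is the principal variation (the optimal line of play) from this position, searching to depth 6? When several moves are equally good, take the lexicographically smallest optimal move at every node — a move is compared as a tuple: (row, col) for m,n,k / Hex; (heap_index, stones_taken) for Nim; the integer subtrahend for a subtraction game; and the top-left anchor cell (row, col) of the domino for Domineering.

[.OX/..O/..X] X move#1: (0,0):-1/XOX/..O/..X, (1,0):+0/.OX/X.O/..X, (1,1):+1/.OX/.XO/..X*, (2,0):+1/.OX/..O/X.X, (2,1):+0/.OX/..O/.XX
[.OX/.XO/..X] O move#2: (0,0):-1/OOX/.XO/..X*, (1,0):-1/.OX/OXO/..X, (2,0):-1/.OX/.XO/O.X, (2,1):-1/.OX/.XO/.OX
[OOX/.XO/..X] X move#3: (1,0):+0/OOX/XXO/..X, (2,0):+1/OOX/.XO/X.X*, (2,1):+0/OOX/.XO/.XX
[OOX/.XO/X.X] end (terminal -1, O#4); searched .OX/..O/..X to 6

PV length from [.OX/..O/..X]: 3 plies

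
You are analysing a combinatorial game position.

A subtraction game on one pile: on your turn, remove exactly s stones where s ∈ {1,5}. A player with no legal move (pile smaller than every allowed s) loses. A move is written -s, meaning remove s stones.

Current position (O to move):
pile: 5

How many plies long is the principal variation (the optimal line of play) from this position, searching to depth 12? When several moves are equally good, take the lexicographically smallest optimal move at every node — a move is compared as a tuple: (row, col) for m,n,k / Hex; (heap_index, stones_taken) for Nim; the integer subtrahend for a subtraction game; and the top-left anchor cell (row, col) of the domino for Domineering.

PV length from [5]: 5 plies

ply 1, O at 5 | -1=+1→4*; -5=+1→0
ply 2, X at 4 | -1=-1→3*
ply 3, O at 3 | -1=+1→2*
ply 4, X at 2 | -1=-1→1*
ply 5, O at 1 | -1=+1→0*
ply 6: 0 is terminal -1 (X); from 5 depth 12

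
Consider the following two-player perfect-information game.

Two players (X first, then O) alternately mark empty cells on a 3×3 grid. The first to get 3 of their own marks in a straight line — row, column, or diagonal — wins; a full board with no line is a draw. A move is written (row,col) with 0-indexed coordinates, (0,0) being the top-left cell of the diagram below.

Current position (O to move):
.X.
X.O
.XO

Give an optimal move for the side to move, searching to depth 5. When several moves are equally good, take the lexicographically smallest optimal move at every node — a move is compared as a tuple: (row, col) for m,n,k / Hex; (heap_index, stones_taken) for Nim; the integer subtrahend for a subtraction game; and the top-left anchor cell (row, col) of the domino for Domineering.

[.X./X.O/.XO] O move#1: (0,0):-1/OX./X.O/.XO, (0,2):+1/.XO/X.O/.XO*, (1,1):+1/.X./XOO/.XO, (2,0):-1/.X./X.O/OXO
[.XO/X.O/.XO] end (terminal -1, X#2); searched .X./X.O/.XO to 5

O's best at [.X./X.O/.XO]: (0,2)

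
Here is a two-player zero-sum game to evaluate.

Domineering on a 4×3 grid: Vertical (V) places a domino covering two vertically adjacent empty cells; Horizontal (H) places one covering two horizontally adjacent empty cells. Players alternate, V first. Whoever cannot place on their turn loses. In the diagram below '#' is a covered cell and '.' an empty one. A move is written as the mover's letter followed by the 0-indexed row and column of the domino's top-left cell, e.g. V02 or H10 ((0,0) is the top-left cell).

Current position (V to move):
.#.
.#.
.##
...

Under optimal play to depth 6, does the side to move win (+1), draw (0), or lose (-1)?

ply 1, V at .#./.#./.##/... | V00=+1→##./##./.##/...*; V02=+1→.##/.##/.##/...; V10=+1→.#./##./###/...; V20=+1→.#./.#./###/#..
ply 2, H at ##./##./.##/... | H30=-1→##./##./.##/##.*; H31=-1→##./##./.##/.##
ply 3, V at ##./##./.##/##. | V02=+1→###/###/.##/##.*
ply 4: ###/###/.##/##. is terminal -1 (H); from .#./.#./.##/... depth 6

value(.#./.#./.##/..., V) = +1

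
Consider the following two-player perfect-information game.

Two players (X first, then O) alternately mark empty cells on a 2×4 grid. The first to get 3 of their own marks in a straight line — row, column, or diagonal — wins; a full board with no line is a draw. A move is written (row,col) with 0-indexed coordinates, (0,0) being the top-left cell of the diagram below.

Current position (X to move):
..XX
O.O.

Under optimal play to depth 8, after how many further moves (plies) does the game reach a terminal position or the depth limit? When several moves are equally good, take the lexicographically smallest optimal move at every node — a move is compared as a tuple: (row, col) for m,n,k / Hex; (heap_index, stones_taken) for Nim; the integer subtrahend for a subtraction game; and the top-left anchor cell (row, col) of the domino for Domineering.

p1 X@[..XX/O.O.]: (0,0)[X.XX/O.O.]-1 (0,1)[.XXX/O.O.]+1* (1,1)[..XX/OXO.]+0 (1,3)[..XX/O.OX]-1
p2 O@[.XXX/O.O.] terminal -1; root [..XX/O.O.] d8

PV length from [..XX/O.O.]: 1 ply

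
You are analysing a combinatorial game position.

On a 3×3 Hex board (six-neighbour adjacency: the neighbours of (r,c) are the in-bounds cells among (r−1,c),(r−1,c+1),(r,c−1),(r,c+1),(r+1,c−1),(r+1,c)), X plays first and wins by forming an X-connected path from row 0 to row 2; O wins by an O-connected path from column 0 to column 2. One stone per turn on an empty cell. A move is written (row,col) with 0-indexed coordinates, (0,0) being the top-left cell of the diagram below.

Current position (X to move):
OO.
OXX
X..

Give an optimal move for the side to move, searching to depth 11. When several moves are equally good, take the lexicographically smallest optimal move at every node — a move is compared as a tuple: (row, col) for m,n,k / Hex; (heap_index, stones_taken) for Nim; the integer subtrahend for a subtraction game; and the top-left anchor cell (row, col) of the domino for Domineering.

X's best at [OO./OXX/X..]: (0,2)

ply 1, X at OO./OXX/X.. | (0,2)=+1→OOX/OXX/X..*; (2,1)=-1→OO./OXX/XX.; (2,2)=-1→OO./OXX/X.X
ply 2: OOX/OXX/X.. is terminal -1 (O); from OO./OXX/X.. depth 11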